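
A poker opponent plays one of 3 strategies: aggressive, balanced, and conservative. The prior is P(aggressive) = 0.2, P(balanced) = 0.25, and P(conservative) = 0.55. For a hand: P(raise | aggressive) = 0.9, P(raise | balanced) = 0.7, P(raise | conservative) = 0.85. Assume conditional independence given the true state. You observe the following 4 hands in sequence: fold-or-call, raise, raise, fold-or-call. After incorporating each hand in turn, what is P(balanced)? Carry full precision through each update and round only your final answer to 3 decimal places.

After 'fold-or-call': normaliser = 0.1·0.2000 + 0.3·0.2500 + 0.15·0.5500; P(aggressive) ≈ 0.1127, P(balanced) ≈ 0.4225, P(conservative) ≈ 0.4648
After 'raise': normaliser = 0.9·0.1127 + 0.7·0.4225 + 0.85·0.4648; P(aggressive) ≈ 0.1280, P(balanced) ≈ 0.3733, P(conservative) ≈ 0.4987
After 'raise': normaliser = 0.9·0.1280 + 0.7·0.3733 + 0.85·0.4987; P(aggressive) ≈ 0.1439, P(balanced) ≈ 0.3265, P(conservative) ≈ 0.5296
After 'fold-or-call': normaliser = 0.1·0.1439 + 0.3·0.3265 + 0.15·0.5296; P(aggressive) ≈ 0.0750, P(balanced) ≈ 0.5107, P(conservative) ≈ 0.4142

0.511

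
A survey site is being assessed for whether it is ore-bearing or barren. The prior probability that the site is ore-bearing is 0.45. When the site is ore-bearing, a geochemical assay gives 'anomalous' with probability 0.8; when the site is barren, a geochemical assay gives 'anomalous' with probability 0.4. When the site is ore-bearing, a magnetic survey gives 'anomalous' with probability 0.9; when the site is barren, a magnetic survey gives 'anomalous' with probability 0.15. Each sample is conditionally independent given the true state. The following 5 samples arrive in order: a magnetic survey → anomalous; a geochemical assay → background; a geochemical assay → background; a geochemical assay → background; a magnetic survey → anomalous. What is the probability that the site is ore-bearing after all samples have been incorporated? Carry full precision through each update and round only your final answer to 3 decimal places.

After a magnetic survey='anomalous': P(ore) = 0.9·0.4500 / (0.9·0.4500 + 0.15·0.5500) ≈ 0.8308
After a geochemical assay='background': P(ore) = 0.2·0.8308 / (0.2·0.8308 + 0.6·0.1692) ≈ 0.6207
After a geochemical assay='background': P(ore) = 0.2·0.6207 / (0.2·0.6207 + 0.6·0.3793) ≈ 0.3529
After a geochemical assay='background': P(ore) = 0.2·0.3529 / (0.2·0.3529 + 0.6·0.6471) ≈ 0.1538
After a magnetic survey='anomalous': P(ore) = 0.9·0.1538 / (0.9·0.1538 + 0.15·0.8462) ≈ 0.5217

0.522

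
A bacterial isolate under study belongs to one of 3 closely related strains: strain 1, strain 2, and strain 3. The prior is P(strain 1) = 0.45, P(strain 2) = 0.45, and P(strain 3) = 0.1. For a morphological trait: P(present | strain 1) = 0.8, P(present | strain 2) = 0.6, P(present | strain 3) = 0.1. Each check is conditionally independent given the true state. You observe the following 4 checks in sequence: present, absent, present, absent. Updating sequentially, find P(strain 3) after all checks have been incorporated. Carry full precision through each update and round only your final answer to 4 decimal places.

Apply Bayes' rule sequentially, carrying P(strain 3) forward.
After 'present': normaliser = 0.8·0.4500 + 0.6·0.4500 + 0.1·0.1000; P(strain 1) ≈ 0.5625, P(strain 2) ≈ 0.4219, P(strain 3) ≈ 0.0156
After 'absent': normaliser = 0.2·0.5625 + 0.4·0.4219 + 0.9·0.0156; P(strain 1) ≈ 0.3810, P(strain 2) ≈ 0.5714, P(strain 3) ≈ 0.0476
After 'present': normaliser = 0.8·0.3810 + 0.6·0.5714 + 0.1·0.0476; P(strain 1) ≈ 0.4672, P(strain 2) ≈ 0.5255, P(strain 3) ≈ 0.0073
After 'absent': normaliser = 0.2·0.4672 + 0.4·0.5255 + 0.9·0.0073; P(strain 1) ≈ 0.3012, P(strain 2) ≈ 0.6776, P(strain 3) ≈ 0.0212

0.0212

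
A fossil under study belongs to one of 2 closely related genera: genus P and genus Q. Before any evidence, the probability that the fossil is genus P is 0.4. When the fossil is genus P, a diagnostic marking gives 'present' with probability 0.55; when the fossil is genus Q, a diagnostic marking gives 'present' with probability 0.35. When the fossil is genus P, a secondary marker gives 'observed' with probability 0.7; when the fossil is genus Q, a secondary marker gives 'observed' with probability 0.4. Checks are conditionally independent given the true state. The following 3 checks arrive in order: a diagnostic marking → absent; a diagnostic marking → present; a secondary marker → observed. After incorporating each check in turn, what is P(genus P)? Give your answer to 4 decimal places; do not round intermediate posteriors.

0.5593

After a diagnostic marking='absent': P(genus P) = 0.45·0.4000 / (0.45·0.4000 + 0.65·0.6000) ≈ 0.3158
After a diagnostic marking='present': P(genus P) = 0.55·0.3158 / (0.55·0.3158 + 0.35·0.6842) ≈ 0.4204
After a secondary marker='observed': P(genus P) = 0.7·0.4204 / (0.7·0.4204 + 0.4·0.5796) ≈ 0.5593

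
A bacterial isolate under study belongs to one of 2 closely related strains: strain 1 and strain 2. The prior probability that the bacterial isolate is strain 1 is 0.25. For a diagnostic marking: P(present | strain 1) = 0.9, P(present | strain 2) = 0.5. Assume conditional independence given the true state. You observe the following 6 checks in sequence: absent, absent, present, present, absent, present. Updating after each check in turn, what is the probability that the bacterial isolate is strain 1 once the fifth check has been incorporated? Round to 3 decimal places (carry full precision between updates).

After 'absent': P(strain 1) = 0.1·0.2500 / (0.1·0.2500 + 0.5·0.7500) ≈ 0.0625
After 'absent': P(strain 1) = 0.1·0.0625 / (0.1·0.0625 + 0.5·0.9375) ≈ 0.0132
After 'present': P(strain 1) = 0.9·0.0132 / (0.9·0.0132 + 0.5·0.9868) ≈ 0.0234
After 'present': P(strain 1) = 0.9·0.0234 / (0.9·0.0234 + 0.5·0.9766) ≈ 0.0414
After 'absent': P(strain 1) = 0.1·0.0414 / (0.1·0.0414 + 0.5·0.9586) ≈ 0.0086

0.009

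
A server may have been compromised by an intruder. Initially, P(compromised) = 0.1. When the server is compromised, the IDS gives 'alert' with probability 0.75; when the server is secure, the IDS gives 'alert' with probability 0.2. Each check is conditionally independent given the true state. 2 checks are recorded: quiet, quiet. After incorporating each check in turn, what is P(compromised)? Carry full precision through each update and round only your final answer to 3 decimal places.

0.011

Apply Bayes' rule sequentially, carrying P(compromised) forward.
After 'quiet': P(compromised) = 0.25·0.1000 / (0.25·0.1000 + 0.8·0.9000) ≈ 0.0336
After 'quiet': P(compromised) = 0.25·0.0336 / (0.25·0.0336 + 0.8·0.9664) ≈ 0.0107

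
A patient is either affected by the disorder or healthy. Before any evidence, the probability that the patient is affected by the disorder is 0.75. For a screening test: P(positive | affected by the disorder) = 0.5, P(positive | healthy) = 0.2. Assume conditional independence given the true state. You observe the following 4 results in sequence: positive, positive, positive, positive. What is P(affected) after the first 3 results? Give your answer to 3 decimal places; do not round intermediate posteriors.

0.979

After 'positive': P(affected) = 0.5·0.7500 / (0.5·0.7500 + 0.2·0.2500) ≈ 0.8824
After 'positive': P(affected) = 0.5·0.8824 / (0.5·0.8824 + 0.2·0.1176) ≈ 0.9494
After 'positive': P(affected) = 0.5·0.9494 / (0.5·0.9494 + 0.2·0.0506) ≈ 0.9791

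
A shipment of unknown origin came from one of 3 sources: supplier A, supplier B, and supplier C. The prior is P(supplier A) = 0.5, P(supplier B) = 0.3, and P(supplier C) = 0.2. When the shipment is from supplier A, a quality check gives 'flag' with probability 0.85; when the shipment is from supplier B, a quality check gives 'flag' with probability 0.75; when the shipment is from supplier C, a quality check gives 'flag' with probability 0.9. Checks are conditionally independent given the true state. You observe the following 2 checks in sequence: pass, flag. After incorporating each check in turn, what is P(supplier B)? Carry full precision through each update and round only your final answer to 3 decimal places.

0.408

After 'pass': normaliser = 0.15·0.5000 + 0.25·0.3000 + 0.1·0.2000; P(supplier A) ≈ 0.4412, P(supplier B) ≈ 0.4412, P(supplier C) ≈ 0.1176
After 'flag': normaliser = 0.85·0.4412 + 0.75·0.4412 + 0.9·0.1176; P(supplier A) ≈ 0.4620, P(supplier B) ≈ 0.4076, P(supplier C) ≈ 0.1304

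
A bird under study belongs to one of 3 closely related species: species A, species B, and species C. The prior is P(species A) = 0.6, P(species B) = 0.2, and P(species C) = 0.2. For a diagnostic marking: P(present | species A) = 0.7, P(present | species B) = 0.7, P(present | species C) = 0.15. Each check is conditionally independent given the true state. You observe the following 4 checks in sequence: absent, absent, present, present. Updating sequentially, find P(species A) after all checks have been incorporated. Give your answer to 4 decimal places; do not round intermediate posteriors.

0.6867

After 'absent': normaliser = 0.3·0.6000 + 0.3·0.2000 + 0.85·0.2000; P(species A) ≈ 0.4390, P(species B) ≈ 0.1463, P(species C) ≈ 0.4146
After 'absent': normaliser = 0.3·0.4390 + 0.3·0.1463 + 0.85·0.4146; P(species A) ≈ 0.2494, P(species B) ≈ 0.0831, P(species C) ≈ 0.6674
After 'present': normaliser = 0.7·0.2494 + 0.7·0.0831 + 0.15·0.6674; P(species A) ≈ 0.5245, P(species B) ≈ 0.1748, P(species C) ≈ 0.3007
After 'present': normaliser = 0.7·0.5245 + 0.7·0.1748 + 0.15·0.3007; P(species A) ≈ 0.6867, P(species B) ≈ 0.2289, P(species C) ≈ 0.0844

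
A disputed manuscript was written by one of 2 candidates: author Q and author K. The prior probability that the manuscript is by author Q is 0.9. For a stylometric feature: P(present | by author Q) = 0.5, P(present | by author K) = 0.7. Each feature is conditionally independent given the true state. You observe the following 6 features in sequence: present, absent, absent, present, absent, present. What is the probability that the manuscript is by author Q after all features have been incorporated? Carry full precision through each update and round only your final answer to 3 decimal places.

0.938

After 'present': P(author Q) = 0.5·0.9000 / (0.5·0.9000 + 0.7·0.1000) ≈ 0.8654
After 'absent': P(author Q) = 0.5·0.8654 / (0.5·0.8654 + 0.3·0.1346) ≈ 0.9146
After 'absent': P(author Q) = 0.5·0.9146 / (0.5·0.9146 + 0.3·0.0854) ≈ 0.9470
After 'present': P(author Q) = 0.5·0.9470 / (0.5·0.9470 + 0.7·0.0530) ≈ 0.9273
After 'absent': P(author Q) = 0.5·0.9273 / (0.5·0.9273 + 0.3·0.0727) ≈ 0.9551
After 'present': P(author Q) = 0.5·0.9551 / (0.5·0.9551 + 0.7·0.0449) ≈ 0.9382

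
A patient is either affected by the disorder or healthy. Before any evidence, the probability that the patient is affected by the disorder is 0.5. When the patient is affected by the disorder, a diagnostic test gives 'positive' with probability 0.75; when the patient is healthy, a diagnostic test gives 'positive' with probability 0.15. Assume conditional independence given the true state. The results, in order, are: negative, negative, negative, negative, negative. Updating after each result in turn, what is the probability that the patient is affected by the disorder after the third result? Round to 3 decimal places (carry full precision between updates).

After 'negative': P(affected) = 0.25·0.5000 / (0.25·0.5000 + 0.85·0.5000) ≈ 0.2273
After 'negative': P(affected) = 0.25·0.2273 / (0.25·0.2273 + 0.85·0.7727) ≈ 0.0796
After 'negative': P(affected) = 0.25·0.0796 / (0.25·0.0796 + 0.85·0.9204) ≈ 0.0248

0.025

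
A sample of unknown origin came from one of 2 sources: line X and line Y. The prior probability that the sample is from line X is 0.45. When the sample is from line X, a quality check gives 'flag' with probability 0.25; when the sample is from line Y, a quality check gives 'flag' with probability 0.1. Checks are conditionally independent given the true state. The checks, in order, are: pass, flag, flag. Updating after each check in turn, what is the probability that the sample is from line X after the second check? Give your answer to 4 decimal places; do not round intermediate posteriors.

Apply Bayes' rule sequentially, carrying P(line X) forward.
After 'pass': P(line X) = 0.75·0.4500 / (0.75·0.4500 + 0.9·0.5500) ≈ 0.4054
After 'flag': P(line X) = 0.25·0.4054 / (0.25·0.4054 + 0.1·0.5946) ≈ 0.6303

0.6303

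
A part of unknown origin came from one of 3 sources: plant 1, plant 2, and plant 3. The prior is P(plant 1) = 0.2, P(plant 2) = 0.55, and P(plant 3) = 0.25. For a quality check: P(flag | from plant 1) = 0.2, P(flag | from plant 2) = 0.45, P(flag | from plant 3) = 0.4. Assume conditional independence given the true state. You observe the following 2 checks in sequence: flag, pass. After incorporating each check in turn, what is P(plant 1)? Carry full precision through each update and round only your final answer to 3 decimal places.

After 'flag': normaliser = 0.2·0.2000 + 0.45·0.5500 + 0.4·0.2500; P(plant 1) ≈ 0.1032, P(plant 2) ≈ 0.6387, P(plant 3) ≈ 0.2581
After 'pass': normaliser = 0.8·0.1032 + 0.55·0.6387 + 0.6·0.2581; P(plant 1) ≈ 0.1403, P(plant 2) ≈ 0.5967, P(plant 3) ≈ 0.2630

0.140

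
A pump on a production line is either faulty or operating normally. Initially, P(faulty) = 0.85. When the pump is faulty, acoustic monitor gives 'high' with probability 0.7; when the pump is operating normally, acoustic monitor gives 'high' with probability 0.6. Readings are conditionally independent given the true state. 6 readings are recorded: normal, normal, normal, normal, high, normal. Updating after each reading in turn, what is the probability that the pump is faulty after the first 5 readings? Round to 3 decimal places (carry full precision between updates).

After 'normal': P(faulty) = 0.3·0.8500 / (0.3·0.8500 + 0.4·0.1500) ≈ 0.8095
After 'normal': P(faulty) = 0.3·0.8095 / (0.3·0.8095 + 0.4·0.1905) ≈ 0.7612
After 'normal': P(faulty) = 0.3·0.7612 / (0.3·0.7612 + 0.4·0.2388) ≈ 0.7051
After 'normal': P(faulty) = 0.3·0.7051 / (0.3·0.7051 + 0.4·0.2949) ≈ 0.6420
After 'high': P(faulty) = 0.7·0.6420 / (0.7·0.6420 + 0.6·0.3580) ≈ 0.6766

0.677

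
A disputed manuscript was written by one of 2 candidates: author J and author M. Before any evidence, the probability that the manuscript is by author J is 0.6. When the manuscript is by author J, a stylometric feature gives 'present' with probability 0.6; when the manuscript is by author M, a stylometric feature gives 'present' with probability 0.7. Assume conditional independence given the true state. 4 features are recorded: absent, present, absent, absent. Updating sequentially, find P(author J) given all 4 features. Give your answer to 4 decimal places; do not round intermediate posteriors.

0.7529

Apply Bayes' rule sequentially, carrying P(author J) forward.
After 'absent': P(author J) = 0.4·0.6000 / (0.4·0.6000 + 0.3·0.4000) ≈ 0.6667
After 'present': P(author J) = 0.6·0.6667 / (0.6·0.6667 + 0.7·0.3333) ≈ 0.6316
After 'absent': P(author J) = 0.4·0.6316 / (0.4·0.6316 + 0.3·0.3684) ≈ 0.6957
After 'absent': P(author J) = 0.4·0.6957 / (0.4·0.6957 + 0.3·0.3043) ≈ 0.7529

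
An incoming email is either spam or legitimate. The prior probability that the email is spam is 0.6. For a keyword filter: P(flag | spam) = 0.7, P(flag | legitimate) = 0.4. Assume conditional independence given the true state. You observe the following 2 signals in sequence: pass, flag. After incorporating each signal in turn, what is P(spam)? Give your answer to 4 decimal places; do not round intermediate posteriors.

0.5676

Each posterior becomes the prior for the next update.
After 'pass': P(spam) = 0.3·0.6000 / (0.3·0.6000 + 0.6·0.4000) ≈ 0.4286
After 'flag': P(spam) = 0.7·0.4286 / (0.7·0.4286 + 0.4·0.5714) ≈ 0.5676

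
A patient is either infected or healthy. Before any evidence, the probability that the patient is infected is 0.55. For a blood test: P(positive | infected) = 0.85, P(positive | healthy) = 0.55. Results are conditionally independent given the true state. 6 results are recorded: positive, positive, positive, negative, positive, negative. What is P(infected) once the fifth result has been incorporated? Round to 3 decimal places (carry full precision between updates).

0.699

After 'positive': P(infected) = 0.85·0.5500 / (0.85·0.5500 + 0.55·0.4500) ≈ 0.6538
After 'positive': P(infected) = 0.85·0.6538 / (0.85·0.6538 + 0.55·0.3462) ≈ 0.7448
After 'positive': P(infected) = 0.85·0.7448 / (0.85·0.7448 + 0.55·0.2552) ≈ 0.8186
After 'negative': P(infected) = 0.15·0.8186 / (0.15·0.8186 + 0.45·0.1814) ≈ 0.6006
After 'positive': P(infected) = 0.85·0.6006 / (0.85·0.6006 + 0.55·0.3994) ≈ 0.6992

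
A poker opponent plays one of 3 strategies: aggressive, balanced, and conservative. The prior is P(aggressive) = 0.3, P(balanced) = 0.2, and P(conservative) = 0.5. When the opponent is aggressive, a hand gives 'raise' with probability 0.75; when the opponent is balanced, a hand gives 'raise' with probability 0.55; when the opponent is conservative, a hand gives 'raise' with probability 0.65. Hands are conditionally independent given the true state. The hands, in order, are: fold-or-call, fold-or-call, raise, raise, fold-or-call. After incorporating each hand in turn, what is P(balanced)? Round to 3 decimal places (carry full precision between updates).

After 'fold-or-call': normaliser = 0.25·0.3000 + 0.45·0.2000 + 0.35·0.5000; P(aggressive) ≈ 0.2206, P(balanced) ≈ 0.2647, P(conservative) ≈ 0.5147
After 'fold-or-call': normaliser = 0.25·0.2206 + 0.45·0.2647 + 0.35·0.5147; P(aggressive) ≈ 0.1556, P(balanced) ≈ 0.3361, P(conservative) ≈ 0.5083
After 'raise': normaliser = 0.75·0.1556 + 0.55·0.3361 + 0.65·0.5083; P(aggressive) ≈ 0.1847, P(balanced) ≈ 0.2925, P(conservative) ≈ 0.5228
After 'raise': normaliser = 0.75·0.1847 + 0.55·0.2925 + 0.65·0.5228; P(aggressive) ≈ 0.2167, P(balanced) ≈ 0.2517, P(conservative) ≈ 0.5316
After 'fold-or-call': normaliser = 0.25·0.2167 + 0.45·0.2517 + 0.35·0.5316; P(aggressive) ≈ 0.1532, P(balanced) ≈ 0.3204, P(conservative) ≈ 0.5264

0.320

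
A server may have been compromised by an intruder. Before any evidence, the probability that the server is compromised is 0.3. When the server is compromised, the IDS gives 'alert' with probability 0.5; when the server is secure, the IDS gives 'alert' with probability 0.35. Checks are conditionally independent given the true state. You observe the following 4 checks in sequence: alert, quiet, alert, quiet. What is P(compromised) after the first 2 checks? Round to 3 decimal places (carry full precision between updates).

Apply Bayes' rule sequentially, carrying P(compromised) forward.
After 'alert': P(compromised) = 0.5·0.3000 / (0.5·0.3000 + 0.35·0.7000) ≈ 0.3797
After 'quiet': P(compromised) = 0.5·0.3797 / (0.5·0.3797 + 0.65·0.6203) ≈ 0.3202

0.320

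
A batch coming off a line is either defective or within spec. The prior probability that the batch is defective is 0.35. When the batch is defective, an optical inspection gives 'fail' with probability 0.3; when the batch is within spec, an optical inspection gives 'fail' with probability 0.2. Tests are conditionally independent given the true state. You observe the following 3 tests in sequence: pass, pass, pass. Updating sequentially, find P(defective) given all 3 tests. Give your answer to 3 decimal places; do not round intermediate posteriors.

After 'pass': P(defective) = 0.7·0.3500 / (0.7·0.3500 + 0.8·0.6500) ≈ 0.3203
After 'pass': P(defective) = 0.7·0.3203 / (0.7·0.3203 + 0.8·0.6797) ≈ 0.2919
After 'pass': P(defective) = 0.7·0.2919 / (0.7·0.2919 + 0.8·0.7081) ≈ 0.2651

0.265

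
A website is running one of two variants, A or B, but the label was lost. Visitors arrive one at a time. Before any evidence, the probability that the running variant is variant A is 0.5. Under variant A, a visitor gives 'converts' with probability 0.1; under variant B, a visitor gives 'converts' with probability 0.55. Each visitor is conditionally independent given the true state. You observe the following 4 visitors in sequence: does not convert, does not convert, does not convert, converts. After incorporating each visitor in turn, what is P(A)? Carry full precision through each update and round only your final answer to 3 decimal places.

0.593

After 'does not convert': P(A) = 0.9·0.5000 / (0.9·0.5000 + 0.45·0.5000) ≈ 0.6667
After 'does not convert': P(A) = 0.9·0.6667 / (0.9·0.6667 + 0.45·0.3333) ≈ 0.8000
After 'does not convert': P(A) = 0.9·0.8000 / (0.9·0.8000 + 0.45·0.2000) ≈ 0.8889
After 'converts': P(A) = 0.1·0.8889 / (0.1·0.8889 + 0.55·0.1111) ≈ 0.5926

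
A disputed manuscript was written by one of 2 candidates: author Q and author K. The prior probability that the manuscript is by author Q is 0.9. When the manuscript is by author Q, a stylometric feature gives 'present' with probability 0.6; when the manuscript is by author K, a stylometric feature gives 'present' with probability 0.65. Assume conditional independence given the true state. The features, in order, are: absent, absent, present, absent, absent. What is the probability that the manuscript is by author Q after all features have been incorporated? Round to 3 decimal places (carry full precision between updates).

0.934

After 'absent': P(author Q) = 0.4·0.9000 / (0.4·0.9000 + 0.35·0.1000) ≈ 0.9114
After 'absent': P(author Q) = 0.4·0.9114 / (0.4·0.9114 + 0.35·0.0886) ≈ 0.9216
After 'present': P(author Q) = 0.6·0.9216 / (0.6·0.9216 + 0.65·0.0784) ≈ 0.9156
After 'absent': P(author Q) = 0.4·0.9156 / (0.4·0.9156 + 0.35·0.0844) ≈ 0.9254
After 'absent': P(author Q) = 0.4·0.9254 / (0.4·0.9254 + 0.35·0.0746) ≈ 0.9341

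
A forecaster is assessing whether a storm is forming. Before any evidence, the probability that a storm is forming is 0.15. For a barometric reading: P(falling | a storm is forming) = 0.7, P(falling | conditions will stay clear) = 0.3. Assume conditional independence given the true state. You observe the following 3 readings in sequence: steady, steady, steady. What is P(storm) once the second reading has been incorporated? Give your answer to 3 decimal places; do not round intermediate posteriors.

Apply Bayes' rule sequentially, carrying P(storm) forward.
After 'steady': P(storm) = 0.3·0.1500 / (0.3·0.1500 + 0.7·0.8500) ≈ 0.0703
After 'steady': P(storm) = 0.3·0.0703 / (0.3·0.0703 + 0.7·0.9297) ≈ 0.0314

0.031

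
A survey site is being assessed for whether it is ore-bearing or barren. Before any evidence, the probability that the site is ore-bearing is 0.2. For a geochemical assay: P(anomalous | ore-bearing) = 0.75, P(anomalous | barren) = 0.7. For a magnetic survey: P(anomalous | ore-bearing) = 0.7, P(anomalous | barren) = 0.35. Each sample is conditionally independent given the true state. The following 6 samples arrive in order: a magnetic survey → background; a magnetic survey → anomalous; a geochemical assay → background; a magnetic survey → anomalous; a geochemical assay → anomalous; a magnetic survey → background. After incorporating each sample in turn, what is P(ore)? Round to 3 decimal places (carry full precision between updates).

After a magnetic survey='background': P(ore) = 0.3·0.2000 / (0.3·0.2000 + 0.65·0.8000) ≈ 0.1034
After a magnetic survey='anomalous': P(ore) = 0.7·0.1034 / (0.7·0.1034 + 0.35·0.8966) ≈ 0.1875
After a geochemical assay='background': P(ore) = 0.25·0.1875 / (0.25·0.1875 + 0.3·0.8125) ≈ 0.1613
After a magnetic survey='anomalous': P(ore) = 0.7·0.1613 / (0.7·0.1613 + 0.35·0.8387) ≈ 0.2778
After a geochemical assay='anomalous': P(ore) = 0.75·0.2778 / (0.75·0.2778 + 0.7·0.7222) ≈ 0.2918
After a magnetic survey='background': P(ore) = 0.3·0.2918 / (0.3·0.2918 + 0.65·0.7082) ≈ 0.1598

0.160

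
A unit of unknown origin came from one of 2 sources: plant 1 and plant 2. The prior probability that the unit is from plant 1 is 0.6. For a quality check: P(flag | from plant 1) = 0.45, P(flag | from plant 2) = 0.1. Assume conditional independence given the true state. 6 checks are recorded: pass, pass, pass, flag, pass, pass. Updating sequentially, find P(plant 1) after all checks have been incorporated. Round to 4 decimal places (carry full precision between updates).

0.3652

Apply Bayes' rule sequentially, carrying P(plant 1) forward.
After 'pass': P(plant 1) = 0.55·0.6000 / (0.55·0.6000 + 0.9·0.4000) ≈ 0.4783
After 'pass': P(plant 1) = 0.55·0.4783 / (0.55·0.4783 + 0.9·0.5217) ≈ 0.3591
After 'pass': P(plant 1) = 0.55·0.3591 / (0.55·0.3591 + 0.9·0.6409) ≈ 0.2550
After 'flag': P(plant 1) = 0.45·0.2550 / (0.45·0.2550 + 0.1·0.7450) ≈ 0.6064
After 'pass': P(plant 1) = 0.55·0.6064 / (0.55·0.6064 + 0.9·0.3936) ≈ 0.4849
After 'pass': P(plant 1) = 0.55·0.4849 / (0.55·0.4849 + 0.9·0.5151) ≈ 0.3652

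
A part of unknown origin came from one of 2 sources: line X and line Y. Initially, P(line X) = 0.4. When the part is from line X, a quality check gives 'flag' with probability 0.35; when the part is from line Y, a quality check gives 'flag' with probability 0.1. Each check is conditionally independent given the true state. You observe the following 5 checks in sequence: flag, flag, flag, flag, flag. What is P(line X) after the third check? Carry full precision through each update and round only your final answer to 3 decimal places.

0.966

After 'flag': P(line X) = 0.35·0.4000 / (0.35·0.4000 + 0.1·0.6000) ≈ 0.7000
After 'flag': P(line X) = 0.35·0.7000 / (0.35·0.7000 + 0.1·0.3000) ≈ 0.8909
After 'flag': P(line X) = 0.35·0.8909 / (0.35·0.8909 + 0.1·0.1091) ≈ 0.9662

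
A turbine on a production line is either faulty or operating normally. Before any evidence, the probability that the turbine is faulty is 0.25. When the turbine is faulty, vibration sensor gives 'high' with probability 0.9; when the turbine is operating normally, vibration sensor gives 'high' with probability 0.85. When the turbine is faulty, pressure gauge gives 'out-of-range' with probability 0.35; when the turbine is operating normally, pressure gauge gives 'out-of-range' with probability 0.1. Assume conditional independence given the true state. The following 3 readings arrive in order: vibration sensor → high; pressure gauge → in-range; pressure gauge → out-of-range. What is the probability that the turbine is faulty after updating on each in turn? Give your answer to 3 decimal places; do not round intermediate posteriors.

After vibration sensor='high': P(faulty) = 0.9·0.2500 / (0.9·0.2500 + 0.85·0.7500) ≈ 0.2609
After pressure gauge='in-range': P(faulty) = 0.65·0.2609 / (0.65·0.2609 + 0.9·0.7391) ≈ 0.2031
After pressure gauge='out-of-range': P(faulty) = 0.35·0.2031 / (0.35·0.2031 + 0.1·0.7969) ≈ 0.4715

0.472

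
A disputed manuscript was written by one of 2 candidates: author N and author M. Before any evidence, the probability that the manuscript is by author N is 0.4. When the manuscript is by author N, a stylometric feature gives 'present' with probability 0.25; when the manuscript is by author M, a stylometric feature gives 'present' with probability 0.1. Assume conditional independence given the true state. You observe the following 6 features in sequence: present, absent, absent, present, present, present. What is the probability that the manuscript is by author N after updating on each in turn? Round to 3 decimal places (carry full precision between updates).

0.948

After 'present': P(author N) = 0.25·0.4000 / (0.25·0.4000 + 0.1·0.6000) ≈ 0.6250
After 'absent': P(author N) = 0.75·0.6250 / (0.75·0.6250 + 0.9·0.3750) ≈ 0.5814
After 'absent': P(author N) = 0.75·0.5814 / (0.75·0.5814 + 0.9·0.4186) ≈ 0.5365
After 'present': P(author N) = 0.25·0.5365 / (0.25·0.5365 + 0.1·0.4635) ≈ 0.7432
After 'present': P(author N) = 0.25·0.7432 / (0.25·0.7432 + 0.1·0.2568) ≈ 0.8785
After 'present': P(author N) = 0.25·0.8785 / (0.25·0.8785 + 0.1·0.1215) ≈ 0.9476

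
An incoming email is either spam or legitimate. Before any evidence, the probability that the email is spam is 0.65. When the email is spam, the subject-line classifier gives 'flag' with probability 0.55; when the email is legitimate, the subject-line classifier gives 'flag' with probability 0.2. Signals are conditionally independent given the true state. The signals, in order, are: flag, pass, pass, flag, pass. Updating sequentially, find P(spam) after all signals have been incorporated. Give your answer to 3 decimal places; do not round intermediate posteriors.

Each posterior becomes the prior for the next update.
After 'flag': P(spam) = 0.55·0.6500 / (0.55·0.6500 + 0.2·0.3500) ≈ 0.8363
After 'pass': P(spam) = 0.45·0.8363 / (0.45·0.8363 + 0.8·0.1637) ≈ 0.7418
After 'pass': P(spam) = 0.45·0.7418 / (0.45·0.7418 + 0.8·0.2582) ≈ 0.6177
After 'flag': P(spam) = 0.55·0.6177 / (0.55·0.6177 + 0.2·0.3823) ≈ 0.8163
After 'pass': P(spam) = 0.45·0.8163 / (0.45·0.8163 + 0.8·0.1837) ≈ 0.7143

0.714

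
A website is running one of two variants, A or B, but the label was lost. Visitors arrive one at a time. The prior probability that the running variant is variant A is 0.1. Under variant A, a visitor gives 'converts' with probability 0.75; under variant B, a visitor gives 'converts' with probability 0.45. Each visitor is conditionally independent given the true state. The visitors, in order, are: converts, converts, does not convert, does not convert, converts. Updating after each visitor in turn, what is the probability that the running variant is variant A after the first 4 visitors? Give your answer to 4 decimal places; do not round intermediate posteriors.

After 'converts': P(A) = 0.75·0.1000 / (0.75·0.1000 + 0.45·0.9000) ≈ 0.1562
After 'converts': P(A) = 0.75·0.1562 / (0.75·0.1562 + 0.45·0.8438) ≈ 0.2358
After 'does not convert': P(A) = 0.25·0.2358 / (0.25·0.2358 + 0.55·0.7642) ≈ 0.1230
After 'does not convert': P(A) = 0.25·0.1230 / (0.25·0.1230 + 0.55·0.8770) ≈ 0.0599

0.0599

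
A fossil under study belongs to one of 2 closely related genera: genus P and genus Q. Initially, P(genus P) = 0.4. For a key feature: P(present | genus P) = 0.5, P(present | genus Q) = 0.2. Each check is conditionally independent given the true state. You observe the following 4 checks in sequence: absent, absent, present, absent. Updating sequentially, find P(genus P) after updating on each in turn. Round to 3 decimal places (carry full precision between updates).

After 'absent': P(genus P) = 0.5·0.4000 / (0.5·0.4000 + 0.8·0.6000) ≈ 0.2941
After 'absent': P(genus P) = 0.5·0.2941 / (0.5·0.2941 + 0.8·0.7059) ≈ 0.2066
After 'present': P(genus P) = 0.5·0.2066 / (0.5·0.2066 + 0.2·0.7934) ≈ 0.3943
After 'absent': P(genus P) = 0.5·0.3943 / (0.5·0.3943 + 0.8·0.6057) ≈ 0.2892

0.289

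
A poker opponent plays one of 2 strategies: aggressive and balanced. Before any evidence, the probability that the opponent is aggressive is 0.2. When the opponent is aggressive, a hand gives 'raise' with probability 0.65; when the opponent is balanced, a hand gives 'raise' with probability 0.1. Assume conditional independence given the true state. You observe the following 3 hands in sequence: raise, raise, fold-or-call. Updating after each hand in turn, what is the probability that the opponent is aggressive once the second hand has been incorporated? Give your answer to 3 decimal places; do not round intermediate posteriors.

After 'raise': P(aggressive) = 0.65·0.2000 / (0.65·0.2000 + 0.1·0.8000) ≈ 0.6190
After 'raise': P(aggressive) = 0.65·0.6190 / (0.65·0.6190 + 0.1·0.3810) ≈ 0.9135

0.914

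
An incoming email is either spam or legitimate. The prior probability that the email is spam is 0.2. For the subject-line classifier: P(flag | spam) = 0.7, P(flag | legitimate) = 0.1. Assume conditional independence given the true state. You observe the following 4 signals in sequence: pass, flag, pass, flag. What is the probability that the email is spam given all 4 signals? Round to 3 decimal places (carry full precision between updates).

0.576

After 'pass': P(spam) = 0.3·0.2000 / (0.3·0.2000 + 0.9·0.8000) ≈ 0.0769
After 'flag': P(spam) = 0.7·0.0769 / (0.7·0.0769 + 0.1·0.9231) ≈ 0.3684
After 'pass': P(spam) = 0.3·0.3684 / (0.3·0.3684 + 0.9·0.6316) ≈ 0.1628
After 'flag': P(spam) = 0.7·0.1628 / (0.7·0.1628 + 0.1·0.8372) ≈ 0.5765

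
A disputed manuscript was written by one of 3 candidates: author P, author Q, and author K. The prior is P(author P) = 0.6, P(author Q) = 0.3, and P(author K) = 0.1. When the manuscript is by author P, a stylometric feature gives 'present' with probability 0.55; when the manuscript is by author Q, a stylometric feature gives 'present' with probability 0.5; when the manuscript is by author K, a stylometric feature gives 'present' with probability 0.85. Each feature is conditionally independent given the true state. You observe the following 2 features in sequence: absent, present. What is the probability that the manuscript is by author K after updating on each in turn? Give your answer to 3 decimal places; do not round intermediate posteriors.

After 'absent': normaliser = 0.45·0.6000 + 0.5·0.3000 + 0.15·0.1000; P(author P) ≈ 0.6207, P(author Q) ≈ 0.3448, P(author K) ≈ 0.0345
After 'present': normaliser = 0.55·0.6207 + 0.5·0.3448 + 0.85·0.0345; P(author P) ≈ 0.6286, P(author Q) ≈ 0.3175, P(author K) ≈ 0.0540

0.054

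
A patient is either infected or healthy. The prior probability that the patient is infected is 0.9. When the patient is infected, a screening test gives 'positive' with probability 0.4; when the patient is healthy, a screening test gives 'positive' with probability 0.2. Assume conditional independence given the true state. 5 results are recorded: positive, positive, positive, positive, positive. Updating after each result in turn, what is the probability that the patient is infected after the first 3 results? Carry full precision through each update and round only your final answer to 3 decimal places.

0.986

After 'positive': P(infected) = 0.4·0.9000 / (0.4·0.9000 + 0.2·0.1000) ≈ 0.9474
After 'positive': P(infected) = 0.4·0.9474 / (0.4·0.9474 + 0.2·0.0526) ≈ 0.9730
After 'positive': P(infected) = 0.4·0.9730 / (0.4·0.9730 + 0.2·0.0270) ≈ 0.9863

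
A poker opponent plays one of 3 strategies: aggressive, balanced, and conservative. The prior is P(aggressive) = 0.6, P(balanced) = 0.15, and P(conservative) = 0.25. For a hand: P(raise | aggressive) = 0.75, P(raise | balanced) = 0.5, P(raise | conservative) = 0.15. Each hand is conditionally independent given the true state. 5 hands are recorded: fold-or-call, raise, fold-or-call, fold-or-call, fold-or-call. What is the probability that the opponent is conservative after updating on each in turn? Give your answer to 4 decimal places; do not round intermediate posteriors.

Apply Bayes' rule sequentially, carrying P(conservative) forward.
After 'fold-or-call': normaliser = 0.25·0.6000 + 0.5·0.1500 + 0.85·0.2500; P(aggressive) ≈ 0.3429, P(balanced) ≈ 0.1714, P(conservative) ≈ 0.4857
After 'raise': normaliser = 0.75·0.3429 + 0.5·0.1714 + 0.15·0.4857; P(aggressive) ≈ 0.6186, P(balanced) ≈ 0.2062, P(conservative) ≈ 0.1753
After 'fold-or-call': normaliser = 0.25·0.6186 + 0.5·0.2062 + 0.85·0.1753; P(aggressive) ≈ 0.3802, P(balanced) ≈ 0.2535, P(conservative) ≈ 0.3663
After 'fold-or-call': normaliser = 0.25·0.3802 + 0.5·0.2535 + 0.85·0.3663; P(aggressive) ≈ 0.1783, P(balanced) ≈ 0.2377, P(conservative) ≈ 0.5840
After 'fold-or-call': normaliser = 0.25·0.1783 + 0.5·0.2377 + 0.85·0.5840; P(aggressive) ≈ 0.0676, P(balanced) ≈ 0.1801, P(conservative) ≈ 0.7523

0.7523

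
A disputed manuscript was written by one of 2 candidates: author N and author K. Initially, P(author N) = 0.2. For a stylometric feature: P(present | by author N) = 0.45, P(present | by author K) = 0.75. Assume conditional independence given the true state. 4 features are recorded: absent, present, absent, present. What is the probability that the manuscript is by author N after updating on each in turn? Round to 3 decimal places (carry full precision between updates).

After 'absent': P(author N) = 0.55·0.2000 / (0.55·0.2000 + 0.25·0.8000) ≈ 0.3548
After 'present': P(author N) = 0.45·0.3548 / (0.45·0.3548 + 0.75·0.6452) ≈ 0.2481
After 'absent': P(author N) = 0.55·0.2481 / (0.55·0.2481 + 0.25·0.7519) ≈ 0.4206
After 'present': P(author N) = 0.45·0.4206 / (0.45·0.4206 + 0.75·0.5794) ≈ 0.3034

0.303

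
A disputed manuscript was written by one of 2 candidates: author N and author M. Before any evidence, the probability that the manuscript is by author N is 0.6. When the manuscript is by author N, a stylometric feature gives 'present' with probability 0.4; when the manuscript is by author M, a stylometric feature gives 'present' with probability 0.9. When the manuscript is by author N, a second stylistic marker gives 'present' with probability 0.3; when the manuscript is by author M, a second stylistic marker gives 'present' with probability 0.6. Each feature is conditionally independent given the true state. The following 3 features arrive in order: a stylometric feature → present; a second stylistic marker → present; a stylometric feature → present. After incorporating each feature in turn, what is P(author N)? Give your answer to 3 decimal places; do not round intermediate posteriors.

0.129

Each posterior becomes the prior for the next update.
After a stylometric feature='present': P(author N) = 0.4·0.6000 / (0.4·0.6000 + 0.9·0.4000) ≈ 0.4000
After a second stylistic marker='present': P(author N) = 0.3·0.4000 / (0.3·0.4000 + 0.6·0.6000) ≈ 0.2500
After a stylometric feature='present': P(author N) = 0.4·0.2500 / (0.4·0.2500 + 0.9·0.7500) ≈ 0.1290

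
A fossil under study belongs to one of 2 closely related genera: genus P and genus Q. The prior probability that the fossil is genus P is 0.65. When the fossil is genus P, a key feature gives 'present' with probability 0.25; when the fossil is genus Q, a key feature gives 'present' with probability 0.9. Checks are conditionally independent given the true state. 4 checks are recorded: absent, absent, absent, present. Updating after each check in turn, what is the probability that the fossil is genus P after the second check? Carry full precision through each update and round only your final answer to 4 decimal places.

0.9905

After 'absent': P(genus P) = 0.75·0.6500 / (0.75·0.6500 + 0.1·0.3500) ≈ 0.9330
After 'absent': P(genus P) = 0.75·0.9330 / (0.75·0.9330 + 0.1·0.0670) ≈ 0.9905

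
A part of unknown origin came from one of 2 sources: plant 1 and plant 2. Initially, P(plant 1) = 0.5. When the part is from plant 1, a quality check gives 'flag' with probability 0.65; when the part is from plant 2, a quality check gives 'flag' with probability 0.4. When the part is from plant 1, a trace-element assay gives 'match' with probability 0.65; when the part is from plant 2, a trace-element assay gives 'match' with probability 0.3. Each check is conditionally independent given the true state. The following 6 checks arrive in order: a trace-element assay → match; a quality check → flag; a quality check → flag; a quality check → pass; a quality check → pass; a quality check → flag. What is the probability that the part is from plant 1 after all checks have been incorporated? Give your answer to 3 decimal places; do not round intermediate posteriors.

0.760

After a trace-element assay='match': P(plant 1) = 0.65·0.5000 / (0.65·0.5000 + 0.3·0.5000) ≈ 0.6842
After a quality check='flag': P(plant 1) = 0.65·0.6842 / (0.65·0.6842 + 0.4·0.3158) ≈ 0.7788
After a quality check='flag': P(plant 1) = 0.65·0.7788 / (0.65·0.7788 + 0.4·0.2212) ≈ 0.8512
After a quality check='pass': P(plant 1) = 0.35·0.8512 / (0.35·0.8512 + 0.6·0.1488) ≈ 0.7695
After a quality check='pass': P(plant 1) = 0.35·0.7695 / (0.35·0.7695 + 0.6·0.2305) ≈ 0.6607
After a quality check='flag': P(plant 1) = 0.65·0.6607 / (0.65·0.6607 + 0.4·0.3393) ≈ 0.7598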